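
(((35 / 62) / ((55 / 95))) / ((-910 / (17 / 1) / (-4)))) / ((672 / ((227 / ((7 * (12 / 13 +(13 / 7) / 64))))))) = 146642 / 39707745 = 0.00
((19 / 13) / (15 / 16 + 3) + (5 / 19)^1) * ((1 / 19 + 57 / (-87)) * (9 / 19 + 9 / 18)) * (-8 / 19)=485021456 / 3095254071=0.16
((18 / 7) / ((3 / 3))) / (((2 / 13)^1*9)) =13 / 7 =1.86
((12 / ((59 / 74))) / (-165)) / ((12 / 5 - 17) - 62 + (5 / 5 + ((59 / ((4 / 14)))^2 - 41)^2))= -4736 / 94227864835973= -0.00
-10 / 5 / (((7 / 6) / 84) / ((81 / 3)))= -3888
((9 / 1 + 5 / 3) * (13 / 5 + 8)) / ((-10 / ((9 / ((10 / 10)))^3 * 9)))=-1854576 / 25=-74183.04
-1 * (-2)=2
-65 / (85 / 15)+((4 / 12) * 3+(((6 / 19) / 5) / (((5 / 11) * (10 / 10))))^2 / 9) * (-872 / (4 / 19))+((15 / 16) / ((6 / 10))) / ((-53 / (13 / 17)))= -712557550367 / 171190000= -4162.38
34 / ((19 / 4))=136 / 19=7.16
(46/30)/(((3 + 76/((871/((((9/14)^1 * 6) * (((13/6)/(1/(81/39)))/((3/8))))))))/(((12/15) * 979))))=549144596/3218625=170.61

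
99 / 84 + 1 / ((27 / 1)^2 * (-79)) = 1900475 / 1612548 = 1.18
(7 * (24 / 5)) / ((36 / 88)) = 1232 / 15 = 82.13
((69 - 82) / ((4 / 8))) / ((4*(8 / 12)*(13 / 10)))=-7.50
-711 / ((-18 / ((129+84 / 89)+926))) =7424341 / 178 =41709.78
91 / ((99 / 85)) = 7735 / 99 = 78.13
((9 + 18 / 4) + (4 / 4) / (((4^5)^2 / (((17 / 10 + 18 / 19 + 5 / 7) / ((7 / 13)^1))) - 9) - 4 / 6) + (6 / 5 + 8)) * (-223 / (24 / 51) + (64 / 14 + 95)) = -139342571824330701 / 16399623583280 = -8496.69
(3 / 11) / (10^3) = 3 / 11000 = 0.00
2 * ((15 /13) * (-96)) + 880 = 8560 /13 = 658.46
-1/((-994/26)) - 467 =-466.97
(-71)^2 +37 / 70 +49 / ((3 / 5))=1075871 / 210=5123.20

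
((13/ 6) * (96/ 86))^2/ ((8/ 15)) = 20280/ 1849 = 10.97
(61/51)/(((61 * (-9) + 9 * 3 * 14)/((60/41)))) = -1220/119187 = -0.01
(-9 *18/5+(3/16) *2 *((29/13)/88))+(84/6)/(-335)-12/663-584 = -32129788567/52120640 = -616.45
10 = 10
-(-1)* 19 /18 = 19 /18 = 1.06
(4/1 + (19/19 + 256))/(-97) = -261/97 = -2.69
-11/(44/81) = -81/4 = -20.25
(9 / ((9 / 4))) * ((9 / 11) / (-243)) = -4 / 297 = -0.01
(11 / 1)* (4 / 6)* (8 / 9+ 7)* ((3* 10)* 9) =15620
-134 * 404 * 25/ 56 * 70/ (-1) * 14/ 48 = 5921125/ 12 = 493427.08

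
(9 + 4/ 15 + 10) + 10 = 29.27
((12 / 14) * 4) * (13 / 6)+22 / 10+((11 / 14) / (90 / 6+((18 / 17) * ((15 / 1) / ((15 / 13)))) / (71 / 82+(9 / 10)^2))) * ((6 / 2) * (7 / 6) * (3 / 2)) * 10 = 288644611 / 25307380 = 11.41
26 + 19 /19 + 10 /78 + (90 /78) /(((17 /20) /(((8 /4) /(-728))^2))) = 595768489 /21961212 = 27.13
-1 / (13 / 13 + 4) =-1 / 5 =-0.20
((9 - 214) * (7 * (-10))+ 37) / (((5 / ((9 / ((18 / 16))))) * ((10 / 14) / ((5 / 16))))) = 100709 / 10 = 10070.90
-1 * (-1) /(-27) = -1 /27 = -0.04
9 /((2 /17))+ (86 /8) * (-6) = 12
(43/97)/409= 43/39673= 0.00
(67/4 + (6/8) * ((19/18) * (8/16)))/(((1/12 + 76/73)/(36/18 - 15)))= -781027/3940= -198.23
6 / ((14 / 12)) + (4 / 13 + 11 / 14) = 1135 / 182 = 6.24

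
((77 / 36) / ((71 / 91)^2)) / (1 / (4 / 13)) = 49049 / 45369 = 1.08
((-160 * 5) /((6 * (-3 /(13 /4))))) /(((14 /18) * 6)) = 650 /21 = 30.95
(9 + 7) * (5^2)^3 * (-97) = -24250000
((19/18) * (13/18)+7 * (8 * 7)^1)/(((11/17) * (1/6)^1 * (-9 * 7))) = -2163335/37422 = -57.81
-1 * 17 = -17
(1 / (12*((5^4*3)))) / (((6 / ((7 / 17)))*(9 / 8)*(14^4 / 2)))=1 / 7084665000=0.00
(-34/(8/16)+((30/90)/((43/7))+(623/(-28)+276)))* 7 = 671125/516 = 1300.63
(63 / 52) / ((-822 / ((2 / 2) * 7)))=-147 / 14248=-0.01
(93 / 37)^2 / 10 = 8649 / 13690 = 0.63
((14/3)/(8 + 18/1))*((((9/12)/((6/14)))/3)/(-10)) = -49/4680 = -0.01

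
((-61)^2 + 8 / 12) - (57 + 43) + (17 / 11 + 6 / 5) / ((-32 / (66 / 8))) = 6952241 / 1920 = 3620.96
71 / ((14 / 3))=213 / 14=15.21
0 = 0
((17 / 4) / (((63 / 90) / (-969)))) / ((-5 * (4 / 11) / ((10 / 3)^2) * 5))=302005 / 42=7190.60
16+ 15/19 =319/19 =16.79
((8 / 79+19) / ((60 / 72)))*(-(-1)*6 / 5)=54324 / 1975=27.51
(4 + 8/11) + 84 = 976/11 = 88.73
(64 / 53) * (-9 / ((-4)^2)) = -0.68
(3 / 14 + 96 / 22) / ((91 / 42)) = 2115 / 1001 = 2.11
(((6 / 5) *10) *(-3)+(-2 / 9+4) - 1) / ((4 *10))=-299 / 360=-0.83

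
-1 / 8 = -0.12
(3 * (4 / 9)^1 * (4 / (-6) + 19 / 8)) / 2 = 41 / 36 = 1.14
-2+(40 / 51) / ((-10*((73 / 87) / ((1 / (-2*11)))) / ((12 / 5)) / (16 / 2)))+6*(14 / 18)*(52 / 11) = 4124414 / 204765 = 20.14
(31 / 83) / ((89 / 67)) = 2077 / 7387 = 0.28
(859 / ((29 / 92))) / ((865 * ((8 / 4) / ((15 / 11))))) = 118542 / 55187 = 2.15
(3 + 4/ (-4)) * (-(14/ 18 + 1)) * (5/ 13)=-160/ 117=-1.37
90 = 90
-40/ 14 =-20/ 7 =-2.86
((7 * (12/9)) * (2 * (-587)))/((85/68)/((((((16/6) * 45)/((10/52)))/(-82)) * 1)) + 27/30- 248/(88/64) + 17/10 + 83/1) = 752111360/6515851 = 115.43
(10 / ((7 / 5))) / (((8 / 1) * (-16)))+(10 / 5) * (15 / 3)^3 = 111975 / 448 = 249.94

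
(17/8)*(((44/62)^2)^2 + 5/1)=82481637/7388168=11.16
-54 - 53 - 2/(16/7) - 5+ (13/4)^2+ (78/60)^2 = -100.62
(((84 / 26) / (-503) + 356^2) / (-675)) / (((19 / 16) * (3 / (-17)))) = 895.96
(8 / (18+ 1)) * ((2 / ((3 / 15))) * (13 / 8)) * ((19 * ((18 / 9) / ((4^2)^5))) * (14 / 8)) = 455 / 1048576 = 0.00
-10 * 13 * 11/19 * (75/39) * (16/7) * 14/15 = -17600/57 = -308.77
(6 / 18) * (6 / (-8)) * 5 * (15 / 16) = -75 / 64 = -1.17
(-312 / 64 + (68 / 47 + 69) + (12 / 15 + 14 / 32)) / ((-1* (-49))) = 251203 / 184240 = 1.36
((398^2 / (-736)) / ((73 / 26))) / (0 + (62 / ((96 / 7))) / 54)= -333598824 / 364343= -915.62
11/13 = 0.85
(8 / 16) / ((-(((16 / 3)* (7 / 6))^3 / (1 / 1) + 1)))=-729 / 352690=-0.00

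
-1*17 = -17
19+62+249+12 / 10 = 1656 / 5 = 331.20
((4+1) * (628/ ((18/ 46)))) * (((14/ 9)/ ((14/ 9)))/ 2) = 36110/ 9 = 4012.22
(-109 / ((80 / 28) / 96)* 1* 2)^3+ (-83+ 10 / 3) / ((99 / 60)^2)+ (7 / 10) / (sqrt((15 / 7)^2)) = -320978879142362411 / 816750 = -392995260657.93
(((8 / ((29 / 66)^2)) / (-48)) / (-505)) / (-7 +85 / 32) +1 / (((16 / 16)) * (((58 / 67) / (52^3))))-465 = 161961.48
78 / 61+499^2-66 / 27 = 136700909 / 549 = 248999.83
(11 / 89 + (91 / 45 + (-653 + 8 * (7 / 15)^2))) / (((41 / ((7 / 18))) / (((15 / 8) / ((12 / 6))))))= -90989269 / 15763680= -5.77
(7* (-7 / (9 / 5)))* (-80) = 19600 / 9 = 2177.78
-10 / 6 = -5 / 3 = -1.67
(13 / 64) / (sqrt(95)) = 13*sqrt(95) / 6080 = 0.02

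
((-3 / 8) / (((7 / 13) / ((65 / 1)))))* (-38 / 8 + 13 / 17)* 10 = 3434925 / 1904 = 1804.06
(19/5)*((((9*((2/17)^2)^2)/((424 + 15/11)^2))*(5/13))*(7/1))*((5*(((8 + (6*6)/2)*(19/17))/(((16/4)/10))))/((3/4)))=0.00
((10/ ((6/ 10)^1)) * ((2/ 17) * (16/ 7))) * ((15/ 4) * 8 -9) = 1600/ 17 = 94.12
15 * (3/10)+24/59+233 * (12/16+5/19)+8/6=3259499/13452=242.31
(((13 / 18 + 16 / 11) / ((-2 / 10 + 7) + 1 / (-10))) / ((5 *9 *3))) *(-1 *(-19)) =8189 / 179091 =0.05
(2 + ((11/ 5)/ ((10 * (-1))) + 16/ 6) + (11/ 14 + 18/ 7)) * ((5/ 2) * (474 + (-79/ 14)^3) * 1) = 3308806849/ 576240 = 5742.06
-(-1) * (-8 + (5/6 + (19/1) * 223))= 25379/6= 4229.83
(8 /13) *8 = 64 /13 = 4.92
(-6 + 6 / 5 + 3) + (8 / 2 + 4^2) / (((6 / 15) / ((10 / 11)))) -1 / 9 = 21554 / 495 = 43.54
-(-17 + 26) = -9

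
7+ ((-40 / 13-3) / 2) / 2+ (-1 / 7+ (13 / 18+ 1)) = 23129 / 3276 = 7.06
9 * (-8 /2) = -36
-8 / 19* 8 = -64 / 19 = -3.37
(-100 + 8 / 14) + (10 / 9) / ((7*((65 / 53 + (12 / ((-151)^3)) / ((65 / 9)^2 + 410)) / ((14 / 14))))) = -99.30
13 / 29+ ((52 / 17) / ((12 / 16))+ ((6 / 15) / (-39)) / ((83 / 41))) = 36079099 / 7979205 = 4.52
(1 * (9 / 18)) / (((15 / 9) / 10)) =3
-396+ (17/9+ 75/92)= -325649/828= -393.30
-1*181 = -181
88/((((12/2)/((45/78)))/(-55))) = -6050/13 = -465.38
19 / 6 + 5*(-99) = -2951 / 6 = -491.83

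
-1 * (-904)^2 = -817216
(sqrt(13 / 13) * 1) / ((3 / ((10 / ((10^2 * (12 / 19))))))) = 19 / 360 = 0.05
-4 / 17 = -0.24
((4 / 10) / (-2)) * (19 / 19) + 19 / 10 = 17 / 10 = 1.70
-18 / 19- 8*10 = -1538 / 19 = -80.95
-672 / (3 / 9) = -2016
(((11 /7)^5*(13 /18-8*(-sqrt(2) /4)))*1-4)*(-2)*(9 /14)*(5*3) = -43483770*sqrt(2) /117649-13253385 /235298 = -579.03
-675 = -675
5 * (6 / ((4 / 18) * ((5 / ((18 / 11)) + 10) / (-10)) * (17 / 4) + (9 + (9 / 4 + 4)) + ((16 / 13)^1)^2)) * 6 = 3942432 / 340183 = 11.59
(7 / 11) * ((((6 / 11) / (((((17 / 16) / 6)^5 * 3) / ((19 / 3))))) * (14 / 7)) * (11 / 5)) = 1445927583744 / 78092135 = 18515.66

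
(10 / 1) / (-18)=-5 / 9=-0.56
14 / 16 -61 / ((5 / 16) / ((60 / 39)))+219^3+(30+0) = 1092331715 / 104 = 10503189.57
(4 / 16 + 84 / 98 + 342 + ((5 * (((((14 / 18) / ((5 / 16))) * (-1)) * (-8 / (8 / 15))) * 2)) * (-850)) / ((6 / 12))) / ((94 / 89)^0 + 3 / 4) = -362470.61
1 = 1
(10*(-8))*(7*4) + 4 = -2236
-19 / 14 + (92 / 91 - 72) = -1881 / 26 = -72.35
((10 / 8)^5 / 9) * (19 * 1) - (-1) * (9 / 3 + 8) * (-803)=-81345553 / 9216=-8826.56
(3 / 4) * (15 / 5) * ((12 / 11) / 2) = 27 / 22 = 1.23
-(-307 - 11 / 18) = 5537 / 18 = 307.61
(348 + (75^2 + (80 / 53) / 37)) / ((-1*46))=-129.85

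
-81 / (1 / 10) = -810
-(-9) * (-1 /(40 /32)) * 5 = -36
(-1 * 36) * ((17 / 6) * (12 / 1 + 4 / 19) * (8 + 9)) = -402288 / 19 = -21173.05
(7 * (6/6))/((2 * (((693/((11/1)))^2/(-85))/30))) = -425/189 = -2.25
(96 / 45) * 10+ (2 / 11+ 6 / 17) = 12268 / 561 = 21.87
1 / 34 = 0.03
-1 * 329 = -329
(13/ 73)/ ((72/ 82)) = 533/ 2628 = 0.20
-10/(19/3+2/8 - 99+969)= -120/10519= -0.01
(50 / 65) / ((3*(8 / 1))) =5 / 156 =0.03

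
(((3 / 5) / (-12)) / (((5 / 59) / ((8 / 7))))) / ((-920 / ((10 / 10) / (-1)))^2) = -59 / 74060000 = -0.00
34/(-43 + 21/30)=-340/423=-0.80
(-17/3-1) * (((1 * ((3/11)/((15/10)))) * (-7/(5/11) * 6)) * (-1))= -112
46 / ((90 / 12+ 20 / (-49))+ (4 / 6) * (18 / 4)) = 196 / 43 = 4.56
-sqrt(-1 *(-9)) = -3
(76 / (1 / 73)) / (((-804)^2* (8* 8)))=1387 / 10342656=0.00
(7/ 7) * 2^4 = 16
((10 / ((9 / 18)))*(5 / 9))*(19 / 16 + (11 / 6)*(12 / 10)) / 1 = 1355 / 36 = 37.64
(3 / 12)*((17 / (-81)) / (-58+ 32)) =17 / 8424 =0.00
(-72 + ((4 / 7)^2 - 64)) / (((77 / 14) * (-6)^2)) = -1108 / 1617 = -0.69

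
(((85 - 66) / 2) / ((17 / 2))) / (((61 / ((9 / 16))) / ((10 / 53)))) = 855 / 439688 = 0.00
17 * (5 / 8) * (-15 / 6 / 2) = -425 / 32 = -13.28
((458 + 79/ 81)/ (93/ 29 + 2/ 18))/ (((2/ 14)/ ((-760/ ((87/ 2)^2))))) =-388.91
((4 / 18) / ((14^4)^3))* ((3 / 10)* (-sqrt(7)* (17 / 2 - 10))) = sqrt(7) / 566939123752960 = 0.00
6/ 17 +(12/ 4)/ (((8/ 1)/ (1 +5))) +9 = 789/ 68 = 11.60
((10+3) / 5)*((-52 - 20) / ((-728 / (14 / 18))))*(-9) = -9 / 5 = -1.80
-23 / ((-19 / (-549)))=-12627 / 19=-664.58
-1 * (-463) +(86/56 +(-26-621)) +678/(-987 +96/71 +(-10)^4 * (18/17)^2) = -357185936941/1958277916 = -182.40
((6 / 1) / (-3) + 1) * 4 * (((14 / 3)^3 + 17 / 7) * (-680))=53494240 / 189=283038.31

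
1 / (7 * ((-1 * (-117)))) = 1 / 819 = 0.00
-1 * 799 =-799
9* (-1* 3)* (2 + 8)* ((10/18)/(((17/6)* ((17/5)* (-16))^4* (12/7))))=-328125/93051748352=-0.00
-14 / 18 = -7 / 9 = -0.78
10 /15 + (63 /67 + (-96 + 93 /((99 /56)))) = -30797 /737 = -41.79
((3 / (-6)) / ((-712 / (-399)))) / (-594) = 133 / 281952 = 0.00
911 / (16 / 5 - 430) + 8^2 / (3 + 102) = -341699 / 224070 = -1.52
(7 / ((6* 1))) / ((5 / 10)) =7 / 3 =2.33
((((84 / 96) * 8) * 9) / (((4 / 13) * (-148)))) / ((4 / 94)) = -38493 / 1184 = -32.51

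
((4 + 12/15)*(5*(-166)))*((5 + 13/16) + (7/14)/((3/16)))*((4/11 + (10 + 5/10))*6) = -2201907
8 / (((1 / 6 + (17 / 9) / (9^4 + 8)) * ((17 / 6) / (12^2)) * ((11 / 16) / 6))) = 78459715584 / 3691567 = 21253.77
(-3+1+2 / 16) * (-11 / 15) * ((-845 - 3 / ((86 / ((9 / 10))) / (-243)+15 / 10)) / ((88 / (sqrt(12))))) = -4103767 * sqrt(3) / 154912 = -45.88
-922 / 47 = -19.62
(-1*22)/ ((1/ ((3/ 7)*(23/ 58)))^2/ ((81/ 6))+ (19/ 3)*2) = -1.44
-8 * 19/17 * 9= -1368/17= -80.47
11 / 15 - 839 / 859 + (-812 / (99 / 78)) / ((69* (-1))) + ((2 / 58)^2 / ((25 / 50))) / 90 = 24752332861 / 2741580105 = 9.03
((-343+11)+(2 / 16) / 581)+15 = -1473415 / 4648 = -317.00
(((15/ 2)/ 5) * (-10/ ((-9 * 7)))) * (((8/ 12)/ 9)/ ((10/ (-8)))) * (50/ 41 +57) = -2728/ 3321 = -0.82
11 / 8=1.38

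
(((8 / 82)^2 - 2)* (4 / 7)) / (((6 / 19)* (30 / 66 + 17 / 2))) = -399608 / 993471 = -0.40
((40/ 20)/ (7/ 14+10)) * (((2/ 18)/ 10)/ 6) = 1/ 2835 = 0.00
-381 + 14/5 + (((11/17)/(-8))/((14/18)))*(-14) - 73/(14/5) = -958701/2380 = -402.82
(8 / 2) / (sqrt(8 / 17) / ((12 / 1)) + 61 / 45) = 373320 / 126289 - 2700*sqrt(34) / 126289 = 2.83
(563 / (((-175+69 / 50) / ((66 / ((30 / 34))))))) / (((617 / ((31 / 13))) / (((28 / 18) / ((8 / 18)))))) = -228459770 / 69630301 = -3.28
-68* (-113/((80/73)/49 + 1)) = 27485668/3657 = 7515.91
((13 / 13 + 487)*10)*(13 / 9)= 63440 / 9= 7048.89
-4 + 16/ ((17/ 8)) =3.53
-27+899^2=808174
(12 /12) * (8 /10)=4 /5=0.80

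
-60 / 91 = -0.66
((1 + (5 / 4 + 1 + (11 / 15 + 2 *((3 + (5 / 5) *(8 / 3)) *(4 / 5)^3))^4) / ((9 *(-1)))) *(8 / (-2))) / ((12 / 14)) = 12429021245263 / 13183593750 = 942.76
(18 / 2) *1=9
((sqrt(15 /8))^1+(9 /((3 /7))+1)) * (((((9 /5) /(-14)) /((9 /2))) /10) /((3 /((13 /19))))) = -143 /9975 - 13 * sqrt(30) /79800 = -0.02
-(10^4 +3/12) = -10000.25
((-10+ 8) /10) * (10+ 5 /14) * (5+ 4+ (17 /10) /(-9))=-22997 /1260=-18.25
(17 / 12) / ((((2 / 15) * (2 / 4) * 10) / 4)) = 17 / 2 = 8.50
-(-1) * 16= 16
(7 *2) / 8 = 7 / 4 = 1.75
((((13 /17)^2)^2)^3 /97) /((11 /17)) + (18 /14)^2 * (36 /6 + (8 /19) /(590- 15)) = 194196394476761342944703 /19575825284572839318575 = 9.92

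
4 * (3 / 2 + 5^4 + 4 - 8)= 2490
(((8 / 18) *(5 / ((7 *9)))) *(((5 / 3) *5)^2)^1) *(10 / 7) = 125000 / 35721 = 3.50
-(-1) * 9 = 9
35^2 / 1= 1225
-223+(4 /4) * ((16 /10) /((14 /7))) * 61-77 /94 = -82259 /470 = -175.02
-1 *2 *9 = -18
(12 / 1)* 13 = 156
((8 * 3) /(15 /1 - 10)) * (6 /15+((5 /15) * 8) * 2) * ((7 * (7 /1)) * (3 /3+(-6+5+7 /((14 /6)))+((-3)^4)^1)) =2831808 /25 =113272.32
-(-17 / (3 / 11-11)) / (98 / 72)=-3366 / 2891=-1.16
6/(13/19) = 114/13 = 8.77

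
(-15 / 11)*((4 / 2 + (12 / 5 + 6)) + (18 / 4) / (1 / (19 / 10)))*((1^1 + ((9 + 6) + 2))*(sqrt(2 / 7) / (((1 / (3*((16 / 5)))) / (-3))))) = 736776*sqrt(14) / 385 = 7160.42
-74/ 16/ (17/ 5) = -185/ 136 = -1.36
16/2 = 8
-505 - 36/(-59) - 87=-34892/59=-591.39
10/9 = 1.11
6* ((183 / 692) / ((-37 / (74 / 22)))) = -549 / 3806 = -0.14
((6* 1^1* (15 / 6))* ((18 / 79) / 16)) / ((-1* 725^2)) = -27 / 66439000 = -0.00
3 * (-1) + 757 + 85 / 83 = 62667 / 83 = 755.02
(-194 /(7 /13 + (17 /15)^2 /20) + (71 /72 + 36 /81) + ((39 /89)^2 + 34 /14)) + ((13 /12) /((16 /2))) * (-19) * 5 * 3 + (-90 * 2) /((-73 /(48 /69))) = -335315224415911807 /945293328530208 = -354.72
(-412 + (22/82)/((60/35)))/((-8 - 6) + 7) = 202627/3444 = 58.83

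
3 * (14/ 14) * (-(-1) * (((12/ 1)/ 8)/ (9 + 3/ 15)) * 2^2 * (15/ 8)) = 675/ 184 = 3.67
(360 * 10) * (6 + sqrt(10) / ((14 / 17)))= 30600 * sqrt(10) / 7 + 21600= 35423.67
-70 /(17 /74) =-5180 /17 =-304.71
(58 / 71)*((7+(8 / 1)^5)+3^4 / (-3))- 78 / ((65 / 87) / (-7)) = 9756354 / 355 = 27482.69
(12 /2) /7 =0.86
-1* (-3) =3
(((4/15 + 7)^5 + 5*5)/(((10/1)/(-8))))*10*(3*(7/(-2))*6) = 862692539744/84375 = 10224504.17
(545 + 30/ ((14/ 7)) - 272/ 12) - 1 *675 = -137.67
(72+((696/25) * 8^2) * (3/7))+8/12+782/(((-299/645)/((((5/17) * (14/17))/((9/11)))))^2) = 34745542664678/30077508825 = 1155.20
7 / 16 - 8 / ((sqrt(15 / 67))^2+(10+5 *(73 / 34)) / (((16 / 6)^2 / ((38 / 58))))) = -478013689 / 144379920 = -3.31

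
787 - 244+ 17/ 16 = 8705/ 16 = 544.06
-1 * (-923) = 923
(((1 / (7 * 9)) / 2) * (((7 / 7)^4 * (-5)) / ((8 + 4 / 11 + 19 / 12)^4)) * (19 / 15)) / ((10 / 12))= -640924416 / 104022418953635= -0.00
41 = 41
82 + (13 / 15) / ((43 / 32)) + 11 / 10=108031 / 1290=83.74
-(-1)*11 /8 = 11 /8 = 1.38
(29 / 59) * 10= 290 / 59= 4.92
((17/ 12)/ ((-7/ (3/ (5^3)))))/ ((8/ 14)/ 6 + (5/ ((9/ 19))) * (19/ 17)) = -2601/ 6368500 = -0.00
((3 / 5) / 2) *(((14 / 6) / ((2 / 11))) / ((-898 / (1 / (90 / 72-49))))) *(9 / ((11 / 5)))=63 / 171518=0.00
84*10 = 840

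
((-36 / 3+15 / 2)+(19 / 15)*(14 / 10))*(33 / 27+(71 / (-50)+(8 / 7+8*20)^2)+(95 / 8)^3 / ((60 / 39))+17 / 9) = -249870118673999 / 3386880000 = -73775.90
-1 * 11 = -11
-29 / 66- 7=-491 / 66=-7.44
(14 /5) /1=14 /5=2.80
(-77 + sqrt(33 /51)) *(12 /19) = -924 /19 + 12 *sqrt(187) /323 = -48.12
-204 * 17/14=-1734/7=-247.71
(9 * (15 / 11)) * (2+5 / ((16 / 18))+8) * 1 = 16875 / 88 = 191.76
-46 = -46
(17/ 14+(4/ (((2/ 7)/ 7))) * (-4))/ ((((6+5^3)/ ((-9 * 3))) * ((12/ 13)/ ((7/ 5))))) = 640107/ 5240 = 122.16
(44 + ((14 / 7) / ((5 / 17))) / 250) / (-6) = -27517 / 3750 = -7.34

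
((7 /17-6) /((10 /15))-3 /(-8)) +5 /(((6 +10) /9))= -1413 /272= -5.19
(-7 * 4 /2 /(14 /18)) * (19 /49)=-342 /49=-6.98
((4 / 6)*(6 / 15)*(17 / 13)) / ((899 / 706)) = 48008 / 175305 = 0.27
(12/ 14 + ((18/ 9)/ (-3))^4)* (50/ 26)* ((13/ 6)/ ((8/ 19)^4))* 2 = 974149475/ 3483648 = 279.63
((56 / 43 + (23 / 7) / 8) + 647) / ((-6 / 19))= -2054.26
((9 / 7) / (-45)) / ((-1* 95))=1 / 3325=0.00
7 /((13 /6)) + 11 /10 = 563 /130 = 4.33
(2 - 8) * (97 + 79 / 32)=-9549 / 16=-596.81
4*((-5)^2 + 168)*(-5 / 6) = -1930 / 3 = -643.33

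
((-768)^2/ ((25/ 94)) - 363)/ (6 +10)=55434381/ 400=138585.95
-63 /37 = -1.70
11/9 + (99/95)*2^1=2827/855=3.31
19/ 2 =9.50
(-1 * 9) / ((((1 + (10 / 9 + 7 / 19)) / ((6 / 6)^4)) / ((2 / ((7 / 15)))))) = -15.56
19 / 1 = 19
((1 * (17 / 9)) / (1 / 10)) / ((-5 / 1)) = -34 / 9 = -3.78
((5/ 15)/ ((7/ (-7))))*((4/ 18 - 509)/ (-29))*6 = -9158/ 261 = -35.09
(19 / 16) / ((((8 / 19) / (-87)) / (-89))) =2795223 / 128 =21837.68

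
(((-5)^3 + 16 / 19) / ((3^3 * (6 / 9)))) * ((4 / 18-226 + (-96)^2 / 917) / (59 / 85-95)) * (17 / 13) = -54187030375 / 2626158834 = -20.63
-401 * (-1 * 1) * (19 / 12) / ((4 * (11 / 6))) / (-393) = -7619 / 34584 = -0.22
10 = 10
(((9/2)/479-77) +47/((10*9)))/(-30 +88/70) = 5768966/2168433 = 2.66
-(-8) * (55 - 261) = -1648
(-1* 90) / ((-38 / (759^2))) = 25923645 / 19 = 1364402.37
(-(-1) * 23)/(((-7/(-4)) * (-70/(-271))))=12466/245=50.88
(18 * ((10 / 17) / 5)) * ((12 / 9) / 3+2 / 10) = 116 / 85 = 1.36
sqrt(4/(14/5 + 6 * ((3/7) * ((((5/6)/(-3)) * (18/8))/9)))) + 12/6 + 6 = 4 * sqrt(12845)/367 + 8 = 9.24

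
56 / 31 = 1.81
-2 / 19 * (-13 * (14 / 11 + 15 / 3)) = 1794 / 209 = 8.58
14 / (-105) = -2 / 15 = -0.13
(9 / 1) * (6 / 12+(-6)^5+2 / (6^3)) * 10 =-4198765 / 6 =-699794.17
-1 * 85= -85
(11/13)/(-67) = -0.01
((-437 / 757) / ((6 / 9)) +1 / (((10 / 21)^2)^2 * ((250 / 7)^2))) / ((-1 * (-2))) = -402473616267 / 946250000000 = -0.43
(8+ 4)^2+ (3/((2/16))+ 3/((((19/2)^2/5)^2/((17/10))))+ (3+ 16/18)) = 201624947/1172889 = 171.90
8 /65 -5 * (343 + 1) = -111792 /65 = -1719.88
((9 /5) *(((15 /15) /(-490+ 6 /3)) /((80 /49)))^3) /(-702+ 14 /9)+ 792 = 1485391099865343289569 /1875493812961280000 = 792.00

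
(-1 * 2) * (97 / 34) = -97 / 17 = -5.71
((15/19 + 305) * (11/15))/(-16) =-6391/456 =-14.02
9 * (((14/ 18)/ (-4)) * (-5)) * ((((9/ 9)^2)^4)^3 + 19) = 175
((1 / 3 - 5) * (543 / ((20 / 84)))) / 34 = -26607 / 85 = -313.02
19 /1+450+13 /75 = 35188 /75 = 469.17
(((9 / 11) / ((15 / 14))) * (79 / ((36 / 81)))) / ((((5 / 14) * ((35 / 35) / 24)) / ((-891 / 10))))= -101590524 / 125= -812724.19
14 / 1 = 14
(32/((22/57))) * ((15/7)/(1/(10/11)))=136800/847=161.51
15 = 15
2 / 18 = 1 / 9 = 0.11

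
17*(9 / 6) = 51 / 2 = 25.50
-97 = -97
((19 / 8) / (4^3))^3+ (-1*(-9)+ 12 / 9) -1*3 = 2952810593 / 402653184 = 7.33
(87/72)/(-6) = -29/144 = -0.20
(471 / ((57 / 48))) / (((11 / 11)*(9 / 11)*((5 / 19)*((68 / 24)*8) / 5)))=6908 / 17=406.35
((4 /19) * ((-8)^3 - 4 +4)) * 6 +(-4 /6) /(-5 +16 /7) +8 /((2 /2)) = -36394 /57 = -638.49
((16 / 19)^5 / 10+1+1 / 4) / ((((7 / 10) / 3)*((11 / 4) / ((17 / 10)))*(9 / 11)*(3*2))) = 362664553 / 519980790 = 0.70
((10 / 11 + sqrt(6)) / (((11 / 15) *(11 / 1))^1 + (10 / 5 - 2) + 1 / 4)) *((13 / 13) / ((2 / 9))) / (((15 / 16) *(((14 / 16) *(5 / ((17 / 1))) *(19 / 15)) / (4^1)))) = 4700160 / 730037 + 470016 *sqrt(6) / 66367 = 23.79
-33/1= -33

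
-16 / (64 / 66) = -33 / 2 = -16.50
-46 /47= -0.98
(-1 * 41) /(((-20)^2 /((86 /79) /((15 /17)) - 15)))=668833 /474000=1.41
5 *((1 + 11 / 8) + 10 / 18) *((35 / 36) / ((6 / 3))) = 36925 / 5184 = 7.12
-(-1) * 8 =8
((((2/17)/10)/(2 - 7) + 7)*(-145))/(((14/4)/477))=-82278684/595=-138283.50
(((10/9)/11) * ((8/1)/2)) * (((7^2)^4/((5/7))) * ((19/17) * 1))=6133748264/1683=3644532.54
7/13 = 0.54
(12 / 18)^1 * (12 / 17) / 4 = 0.12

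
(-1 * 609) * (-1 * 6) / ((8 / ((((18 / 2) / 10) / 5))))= 16443 / 200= 82.22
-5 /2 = -2.50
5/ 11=0.45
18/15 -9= -7.80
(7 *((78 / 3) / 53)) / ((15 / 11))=2002 / 795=2.52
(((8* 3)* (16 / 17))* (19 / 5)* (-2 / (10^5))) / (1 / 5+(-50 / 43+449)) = -2451 / 639678125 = -0.00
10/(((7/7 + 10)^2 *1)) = 10/121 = 0.08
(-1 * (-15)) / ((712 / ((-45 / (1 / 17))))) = -11475 / 712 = -16.12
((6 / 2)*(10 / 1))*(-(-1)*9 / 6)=45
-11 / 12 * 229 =-209.92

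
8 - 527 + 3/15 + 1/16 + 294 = -17979/80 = -224.74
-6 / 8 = -3 / 4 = -0.75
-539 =-539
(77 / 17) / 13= 77 / 221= 0.35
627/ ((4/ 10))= 3135/ 2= 1567.50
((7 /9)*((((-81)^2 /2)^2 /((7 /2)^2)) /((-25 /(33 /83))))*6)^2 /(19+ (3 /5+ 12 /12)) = 896861771404291044 /4346097875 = 206360233.29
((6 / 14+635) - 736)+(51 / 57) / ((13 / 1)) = -173769 / 1729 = -100.50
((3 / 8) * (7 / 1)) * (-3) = -63 / 8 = -7.88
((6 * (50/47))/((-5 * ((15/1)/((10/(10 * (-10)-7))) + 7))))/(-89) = -120/1284181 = -0.00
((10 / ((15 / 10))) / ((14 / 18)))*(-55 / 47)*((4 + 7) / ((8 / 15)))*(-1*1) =136125 / 658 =206.88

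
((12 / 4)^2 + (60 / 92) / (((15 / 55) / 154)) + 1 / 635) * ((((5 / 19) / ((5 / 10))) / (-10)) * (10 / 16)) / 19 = -2754959 / 4217924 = -0.65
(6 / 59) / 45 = 0.00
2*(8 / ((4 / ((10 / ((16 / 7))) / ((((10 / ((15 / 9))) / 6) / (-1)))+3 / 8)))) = -16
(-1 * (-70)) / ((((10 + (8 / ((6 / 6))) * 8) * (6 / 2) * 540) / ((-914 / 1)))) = -3199 / 5994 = -0.53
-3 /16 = -0.19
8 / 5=1.60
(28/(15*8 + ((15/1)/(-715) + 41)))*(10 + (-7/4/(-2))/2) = 167167/92080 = 1.82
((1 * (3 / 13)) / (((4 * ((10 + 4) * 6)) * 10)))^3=1 / 3086626816000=0.00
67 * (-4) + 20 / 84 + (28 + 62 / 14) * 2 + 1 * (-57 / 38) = -8585 / 42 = -204.40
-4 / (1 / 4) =-16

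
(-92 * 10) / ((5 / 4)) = -736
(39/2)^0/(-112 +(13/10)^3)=-0.01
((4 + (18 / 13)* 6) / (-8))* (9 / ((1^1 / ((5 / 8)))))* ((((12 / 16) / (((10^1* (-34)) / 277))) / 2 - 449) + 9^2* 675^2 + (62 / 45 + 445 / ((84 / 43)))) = -2432350068655 / 7616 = -319373695.99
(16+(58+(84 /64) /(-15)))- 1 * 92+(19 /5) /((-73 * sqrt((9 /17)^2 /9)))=-322061 /17520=-18.38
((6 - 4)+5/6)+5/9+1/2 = 35/9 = 3.89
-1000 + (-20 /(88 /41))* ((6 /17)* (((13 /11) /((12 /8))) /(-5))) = -2055934 /2057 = -999.48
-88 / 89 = -0.99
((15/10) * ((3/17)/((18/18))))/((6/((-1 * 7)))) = -21/68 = -0.31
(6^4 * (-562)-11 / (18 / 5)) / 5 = -13110391 / 90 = -145671.01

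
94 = 94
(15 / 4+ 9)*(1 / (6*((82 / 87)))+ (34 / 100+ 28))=5962869 / 16400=363.59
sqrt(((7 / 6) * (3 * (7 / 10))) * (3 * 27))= 63 * sqrt(5) / 10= 14.09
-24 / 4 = -6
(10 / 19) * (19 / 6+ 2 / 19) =1865 / 1083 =1.72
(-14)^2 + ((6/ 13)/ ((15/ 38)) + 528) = 47136/ 65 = 725.17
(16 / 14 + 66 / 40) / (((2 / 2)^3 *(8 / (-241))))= -94231 / 1120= -84.13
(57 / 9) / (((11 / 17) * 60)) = 323 / 1980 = 0.16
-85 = -85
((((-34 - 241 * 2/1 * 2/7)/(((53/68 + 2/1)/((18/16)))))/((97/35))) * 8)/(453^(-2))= -41170748.22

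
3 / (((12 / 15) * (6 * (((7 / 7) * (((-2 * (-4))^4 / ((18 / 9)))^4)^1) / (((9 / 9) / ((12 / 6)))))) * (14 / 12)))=15 / 985162418487296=0.00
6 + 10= 16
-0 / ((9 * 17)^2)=0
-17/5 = -3.40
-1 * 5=-5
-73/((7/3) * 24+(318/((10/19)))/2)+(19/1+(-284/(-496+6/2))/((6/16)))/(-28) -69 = -69.94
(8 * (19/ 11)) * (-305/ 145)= -9272/ 319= -29.07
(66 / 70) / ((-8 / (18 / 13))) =-297 / 1820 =-0.16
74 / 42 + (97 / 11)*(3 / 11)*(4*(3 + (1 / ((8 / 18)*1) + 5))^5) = 707998390423 / 650496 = 1088397.76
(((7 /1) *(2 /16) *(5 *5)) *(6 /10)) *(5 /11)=525 /88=5.97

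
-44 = -44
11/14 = 0.79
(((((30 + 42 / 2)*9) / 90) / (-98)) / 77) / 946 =-51 / 71385160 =-0.00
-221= -221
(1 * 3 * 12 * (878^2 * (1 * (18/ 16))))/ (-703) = -31220802/ 703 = -44410.81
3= 3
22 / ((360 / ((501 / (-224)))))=-1837 / 13440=-0.14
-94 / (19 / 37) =-3478 / 19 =-183.05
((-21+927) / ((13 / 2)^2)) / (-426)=-604 / 11999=-0.05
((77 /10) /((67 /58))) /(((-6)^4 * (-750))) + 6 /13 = 1953690971 /4233060000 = 0.46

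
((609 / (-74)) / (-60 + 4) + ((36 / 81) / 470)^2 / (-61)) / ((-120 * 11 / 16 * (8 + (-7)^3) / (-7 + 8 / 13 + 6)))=-23739402707 / 11607652249479000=-0.00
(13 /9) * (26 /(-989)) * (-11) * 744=922064 /2967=310.77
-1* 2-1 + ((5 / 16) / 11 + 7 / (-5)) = -3847 / 880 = -4.37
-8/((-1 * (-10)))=-4/5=-0.80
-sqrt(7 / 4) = -sqrt(7) / 2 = -1.32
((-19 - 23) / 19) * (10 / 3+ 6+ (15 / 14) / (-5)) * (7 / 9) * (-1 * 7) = 109.75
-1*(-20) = 20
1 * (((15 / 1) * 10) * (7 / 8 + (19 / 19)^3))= 1125 / 4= 281.25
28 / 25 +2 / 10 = 1.32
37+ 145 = 182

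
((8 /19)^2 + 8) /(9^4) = 328 /263169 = 0.00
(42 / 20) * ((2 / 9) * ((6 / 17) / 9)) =14 / 765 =0.02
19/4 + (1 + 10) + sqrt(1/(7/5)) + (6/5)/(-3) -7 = 9.20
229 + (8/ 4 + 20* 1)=251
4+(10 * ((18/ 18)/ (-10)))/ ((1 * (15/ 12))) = 16/ 5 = 3.20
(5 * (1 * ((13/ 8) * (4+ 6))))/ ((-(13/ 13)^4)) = -325/ 4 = -81.25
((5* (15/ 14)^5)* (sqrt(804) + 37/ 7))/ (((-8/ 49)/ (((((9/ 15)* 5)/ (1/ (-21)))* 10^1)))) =916424.31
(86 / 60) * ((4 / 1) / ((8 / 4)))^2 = 86 / 15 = 5.73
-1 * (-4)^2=-16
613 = 613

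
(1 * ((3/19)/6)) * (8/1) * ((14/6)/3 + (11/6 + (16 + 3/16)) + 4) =3283/684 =4.80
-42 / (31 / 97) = -4074 / 31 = -131.42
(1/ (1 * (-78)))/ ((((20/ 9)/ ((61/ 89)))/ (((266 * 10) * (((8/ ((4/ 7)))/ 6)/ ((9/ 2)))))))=-56791/ 10413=-5.45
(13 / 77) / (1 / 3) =39 / 77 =0.51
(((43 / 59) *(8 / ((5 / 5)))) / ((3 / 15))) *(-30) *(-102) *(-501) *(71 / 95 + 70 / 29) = -4592888321760 / 32509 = -141280516.83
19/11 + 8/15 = 373/165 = 2.26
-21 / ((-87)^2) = -0.00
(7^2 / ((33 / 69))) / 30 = 1127 / 330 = 3.42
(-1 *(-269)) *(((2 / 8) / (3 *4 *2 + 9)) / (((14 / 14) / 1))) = 269 / 132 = 2.04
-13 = -13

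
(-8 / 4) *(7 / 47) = -14 / 47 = -0.30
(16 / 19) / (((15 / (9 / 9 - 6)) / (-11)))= 176 / 57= 3.09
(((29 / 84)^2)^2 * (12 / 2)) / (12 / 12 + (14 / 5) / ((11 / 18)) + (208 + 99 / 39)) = 505705915 / 1282234496256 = 0.00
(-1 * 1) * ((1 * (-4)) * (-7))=-28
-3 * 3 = -9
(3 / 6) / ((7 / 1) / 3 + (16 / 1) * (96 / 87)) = 87 / 3478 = 0.03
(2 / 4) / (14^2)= 1 / 392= 0.00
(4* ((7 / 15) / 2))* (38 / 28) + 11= 184 / 15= 12.27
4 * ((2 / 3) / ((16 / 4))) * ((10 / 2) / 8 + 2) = 7 / 4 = 1.75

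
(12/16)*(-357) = -1071/4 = -267.75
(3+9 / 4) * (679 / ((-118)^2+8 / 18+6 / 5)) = 91665 / 358088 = 0.26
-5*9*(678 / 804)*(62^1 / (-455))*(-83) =-2616741 / 6097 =-429.19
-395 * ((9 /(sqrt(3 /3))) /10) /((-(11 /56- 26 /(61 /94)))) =-1214388 /136193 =-8.92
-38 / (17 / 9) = -342 / 17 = -20.12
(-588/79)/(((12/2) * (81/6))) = -196/2133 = -0.09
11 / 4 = 2.75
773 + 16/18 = 6965/9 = 773.89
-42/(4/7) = -147/2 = -73.50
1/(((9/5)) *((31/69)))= 115/93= 1.24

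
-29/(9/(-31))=899/9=99.89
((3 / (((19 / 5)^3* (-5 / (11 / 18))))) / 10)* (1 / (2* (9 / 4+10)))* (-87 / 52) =0.00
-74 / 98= -37 / 49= -0.76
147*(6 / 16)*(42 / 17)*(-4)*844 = -7816284 / 17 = -459781.41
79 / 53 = 1.49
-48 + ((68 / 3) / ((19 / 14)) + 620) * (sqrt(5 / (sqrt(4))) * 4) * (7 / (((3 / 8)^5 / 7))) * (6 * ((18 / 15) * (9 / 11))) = -48 + 466172772352 * sqrt(10) / 9405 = 156742933.80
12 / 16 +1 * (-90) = -89.25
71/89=0.80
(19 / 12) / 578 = 19 / 6936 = 0.00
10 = 10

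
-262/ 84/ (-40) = 131/ 1680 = 0.08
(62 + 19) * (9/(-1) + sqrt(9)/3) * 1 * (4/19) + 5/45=-23309/171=-136.31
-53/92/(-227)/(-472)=-53/9857248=-0.00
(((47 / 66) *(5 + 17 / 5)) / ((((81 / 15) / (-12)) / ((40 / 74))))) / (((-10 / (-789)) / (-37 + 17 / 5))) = 38764096 / 2035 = 19048.70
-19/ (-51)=19/ 51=0.37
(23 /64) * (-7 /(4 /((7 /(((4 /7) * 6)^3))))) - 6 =-21620225 /3538944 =-6.11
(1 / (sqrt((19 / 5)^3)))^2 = 125 / 6859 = 0.02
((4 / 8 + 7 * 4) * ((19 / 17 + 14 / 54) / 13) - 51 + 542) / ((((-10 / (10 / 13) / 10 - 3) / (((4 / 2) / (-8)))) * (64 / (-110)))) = -270215825 / 5473728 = -49.37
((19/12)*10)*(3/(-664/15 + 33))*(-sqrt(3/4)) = 1425*sqrt(3)/676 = 3.65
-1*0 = 0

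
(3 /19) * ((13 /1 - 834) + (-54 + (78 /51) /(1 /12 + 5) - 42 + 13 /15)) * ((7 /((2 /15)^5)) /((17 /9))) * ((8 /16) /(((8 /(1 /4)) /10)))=-340763365884375 /171494912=-1987017.35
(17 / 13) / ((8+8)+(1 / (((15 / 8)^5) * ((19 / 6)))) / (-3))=245278125 / 3000198032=0.08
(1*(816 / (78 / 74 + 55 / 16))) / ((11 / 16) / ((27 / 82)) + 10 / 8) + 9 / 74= 7738677099 / 141868286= 54.55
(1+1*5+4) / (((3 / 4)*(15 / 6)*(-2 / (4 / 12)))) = -8 / 9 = -0.89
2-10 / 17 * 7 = -36 / 17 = -2.12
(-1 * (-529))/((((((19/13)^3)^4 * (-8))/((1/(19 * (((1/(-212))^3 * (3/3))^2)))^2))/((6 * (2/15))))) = -50789768720027103330017270970570345254223872/3995033428914420605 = -12713227466992265221703570.00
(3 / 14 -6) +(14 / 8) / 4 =-599 / 112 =-5.35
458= 458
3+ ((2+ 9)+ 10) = 24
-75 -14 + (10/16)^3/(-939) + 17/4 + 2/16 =-40685117/480768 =-84.63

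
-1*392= -392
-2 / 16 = -1 / 8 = -0.12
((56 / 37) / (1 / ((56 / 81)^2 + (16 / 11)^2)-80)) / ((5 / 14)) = -0.05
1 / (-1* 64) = -1 / 64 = -0.02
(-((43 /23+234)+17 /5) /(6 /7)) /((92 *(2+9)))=-0.28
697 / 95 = 7.34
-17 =-17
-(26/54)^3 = -2197/19683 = -0.11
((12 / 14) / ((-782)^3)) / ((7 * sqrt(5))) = -3 * sqrt(5) / 58580941580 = -0.00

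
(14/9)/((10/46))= 322/45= 7.16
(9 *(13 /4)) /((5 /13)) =1521 /20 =76.05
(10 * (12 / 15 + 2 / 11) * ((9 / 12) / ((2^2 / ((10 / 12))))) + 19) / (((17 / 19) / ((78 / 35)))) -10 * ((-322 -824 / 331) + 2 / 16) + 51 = 14496604051 / 4332790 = 3345.79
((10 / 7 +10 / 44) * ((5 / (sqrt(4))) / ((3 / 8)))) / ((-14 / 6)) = -2550 / 539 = -4.73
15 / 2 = 7.50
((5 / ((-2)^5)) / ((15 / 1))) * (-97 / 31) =97 / 2976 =0.03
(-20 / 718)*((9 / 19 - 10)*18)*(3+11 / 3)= 31.84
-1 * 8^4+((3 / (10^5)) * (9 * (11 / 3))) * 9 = -4095.99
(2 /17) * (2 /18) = 2 /153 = 0.01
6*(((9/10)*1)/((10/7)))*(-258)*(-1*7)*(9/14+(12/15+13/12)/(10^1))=28371357/5000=5674.27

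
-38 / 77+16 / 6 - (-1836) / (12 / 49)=1732309 / 231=7499.17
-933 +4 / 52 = -12128 / 13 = -932.92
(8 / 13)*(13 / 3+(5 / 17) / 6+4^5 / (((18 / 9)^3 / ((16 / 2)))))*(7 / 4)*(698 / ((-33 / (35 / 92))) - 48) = -6941170215 / 111826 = -62071.17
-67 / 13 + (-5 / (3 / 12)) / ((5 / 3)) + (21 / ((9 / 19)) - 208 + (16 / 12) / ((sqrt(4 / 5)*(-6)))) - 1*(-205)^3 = 335982823 / 39 - sqrt(5) / 9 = 8614943.93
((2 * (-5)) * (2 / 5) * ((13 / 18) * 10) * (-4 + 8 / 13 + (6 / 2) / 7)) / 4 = 1345 / 63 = 21.35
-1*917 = -917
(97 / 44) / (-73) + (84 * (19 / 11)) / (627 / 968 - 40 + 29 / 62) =-22484645 / 5977532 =-3.76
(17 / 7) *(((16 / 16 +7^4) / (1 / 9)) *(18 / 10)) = 3307554 / 35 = 94501.54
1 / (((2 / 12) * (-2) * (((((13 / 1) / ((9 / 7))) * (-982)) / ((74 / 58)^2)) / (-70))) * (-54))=6845 / 10736206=0.00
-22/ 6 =-11/ 3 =-3.67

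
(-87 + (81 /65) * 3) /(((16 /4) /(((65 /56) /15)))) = -451 /280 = -1.61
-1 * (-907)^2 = -822649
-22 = -22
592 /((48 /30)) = 370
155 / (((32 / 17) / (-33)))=-86955 / 32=-2717.34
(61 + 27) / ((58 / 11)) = 484 / 29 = 16.69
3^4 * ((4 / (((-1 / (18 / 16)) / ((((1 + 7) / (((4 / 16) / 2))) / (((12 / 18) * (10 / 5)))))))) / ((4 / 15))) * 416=-27293760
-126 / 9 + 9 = -5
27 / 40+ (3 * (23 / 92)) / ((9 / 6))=1.18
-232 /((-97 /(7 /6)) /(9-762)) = -203812 /97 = -2101.15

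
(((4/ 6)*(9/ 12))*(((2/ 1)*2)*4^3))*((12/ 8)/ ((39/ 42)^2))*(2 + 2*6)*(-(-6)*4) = 74818.65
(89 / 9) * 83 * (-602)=-4446974 / 9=-494108.22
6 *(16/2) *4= 192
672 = 672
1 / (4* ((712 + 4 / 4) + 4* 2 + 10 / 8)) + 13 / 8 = 37565 / 23112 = 1.63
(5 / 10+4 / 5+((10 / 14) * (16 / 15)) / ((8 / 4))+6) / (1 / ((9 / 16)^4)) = 3527631 / 4587520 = 0.77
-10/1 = -10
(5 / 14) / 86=5 / 1204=0.00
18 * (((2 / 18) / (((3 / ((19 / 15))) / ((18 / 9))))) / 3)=76 / 135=0.56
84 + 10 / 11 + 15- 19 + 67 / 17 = 15867 / 187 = 84.85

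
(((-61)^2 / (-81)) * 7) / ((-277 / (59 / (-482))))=-1536773 / 10814634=-0.14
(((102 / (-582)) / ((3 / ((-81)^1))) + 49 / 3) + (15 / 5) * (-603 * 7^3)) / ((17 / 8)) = -1444444696 / 4947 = -291983.97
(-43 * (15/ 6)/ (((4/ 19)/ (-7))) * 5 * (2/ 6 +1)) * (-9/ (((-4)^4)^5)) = -428925/ 2199023255552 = -0.00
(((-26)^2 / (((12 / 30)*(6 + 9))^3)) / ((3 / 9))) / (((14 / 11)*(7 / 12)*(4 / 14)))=1859 / 42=44.26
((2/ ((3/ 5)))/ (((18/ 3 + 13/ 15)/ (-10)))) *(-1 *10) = 5000/ 103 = 48.54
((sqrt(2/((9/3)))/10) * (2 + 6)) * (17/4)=2.78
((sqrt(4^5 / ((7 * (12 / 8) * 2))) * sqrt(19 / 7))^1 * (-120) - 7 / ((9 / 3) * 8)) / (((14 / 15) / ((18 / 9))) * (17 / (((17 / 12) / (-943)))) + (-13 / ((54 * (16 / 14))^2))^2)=0.26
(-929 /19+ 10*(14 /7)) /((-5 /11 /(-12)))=-72468 /95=-762.82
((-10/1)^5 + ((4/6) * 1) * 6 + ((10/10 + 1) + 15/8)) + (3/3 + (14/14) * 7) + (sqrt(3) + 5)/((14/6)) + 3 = -99978.24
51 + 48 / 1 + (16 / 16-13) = 87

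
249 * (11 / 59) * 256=11884.47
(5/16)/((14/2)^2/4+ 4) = 1/52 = 0.02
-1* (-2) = 2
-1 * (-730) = 730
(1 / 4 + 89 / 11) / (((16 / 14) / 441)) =1132929 / 352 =3218.55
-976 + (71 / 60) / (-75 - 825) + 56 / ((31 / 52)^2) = -42471716231 / 51894000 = -818.43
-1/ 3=-0.33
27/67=0.40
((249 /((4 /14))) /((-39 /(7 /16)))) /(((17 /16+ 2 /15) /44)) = -191730 /533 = -359.72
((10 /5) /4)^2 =1 /4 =0.25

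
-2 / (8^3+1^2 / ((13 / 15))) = -26 / 6671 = -0.00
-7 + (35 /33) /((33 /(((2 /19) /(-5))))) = -144851 /20691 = -7.00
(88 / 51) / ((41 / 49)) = 4312 / 2091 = 2.06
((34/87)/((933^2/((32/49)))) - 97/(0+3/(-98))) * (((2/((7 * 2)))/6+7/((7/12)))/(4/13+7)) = 7719513052069013/1480646948193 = 5213.61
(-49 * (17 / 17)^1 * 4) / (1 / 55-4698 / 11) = 10780 / 23489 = 0.46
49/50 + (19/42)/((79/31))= 1.16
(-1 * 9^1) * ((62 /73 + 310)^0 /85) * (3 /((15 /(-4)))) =36 /425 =0.08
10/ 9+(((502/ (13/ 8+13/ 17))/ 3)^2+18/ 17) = 79273189228/ 16160625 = 4905.33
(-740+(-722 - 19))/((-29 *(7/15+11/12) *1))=88860/2407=36.92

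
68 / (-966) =-34 / 483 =-0.07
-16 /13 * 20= -320 /13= -24.62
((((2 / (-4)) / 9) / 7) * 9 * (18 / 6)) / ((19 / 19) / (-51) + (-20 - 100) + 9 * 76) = -153 / 402682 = -0.00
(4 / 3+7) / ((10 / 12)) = 10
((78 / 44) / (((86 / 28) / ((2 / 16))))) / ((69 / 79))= 7189 / 87032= 0.08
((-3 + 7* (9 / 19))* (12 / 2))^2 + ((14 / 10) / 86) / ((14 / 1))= 1114921 / 310460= 3.59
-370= -370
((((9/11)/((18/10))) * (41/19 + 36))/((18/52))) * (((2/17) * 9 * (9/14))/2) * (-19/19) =-424125/24871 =-17.05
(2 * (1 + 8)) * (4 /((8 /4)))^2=72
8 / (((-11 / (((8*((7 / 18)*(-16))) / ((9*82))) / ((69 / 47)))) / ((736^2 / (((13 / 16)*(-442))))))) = -15869149184 / 314860689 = -50.40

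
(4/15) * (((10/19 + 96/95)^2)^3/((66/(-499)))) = -9666019701531008/363870485859375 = -26.56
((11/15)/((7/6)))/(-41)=-22/1435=-0.02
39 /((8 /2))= 39 /4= 9.75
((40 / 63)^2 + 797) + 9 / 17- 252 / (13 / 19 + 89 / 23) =49854509164 / 67135635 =742.59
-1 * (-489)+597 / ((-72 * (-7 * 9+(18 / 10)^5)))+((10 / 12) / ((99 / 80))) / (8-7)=5941376107 / 12128688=489.86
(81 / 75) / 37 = 27 / 925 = 0.03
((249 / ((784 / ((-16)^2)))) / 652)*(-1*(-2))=1992 / 7987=0.25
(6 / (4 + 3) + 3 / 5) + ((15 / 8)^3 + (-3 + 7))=215917 / 17920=12.05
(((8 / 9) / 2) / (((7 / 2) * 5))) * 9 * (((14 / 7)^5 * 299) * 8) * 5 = 612352 / 7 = 87478.86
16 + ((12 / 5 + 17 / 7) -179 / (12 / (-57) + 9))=2708 / 5845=0.46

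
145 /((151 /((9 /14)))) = 1305 /2114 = 0.62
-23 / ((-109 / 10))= 230 / 109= 2.11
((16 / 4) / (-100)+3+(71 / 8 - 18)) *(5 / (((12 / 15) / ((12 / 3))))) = -1233 / 8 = -154.12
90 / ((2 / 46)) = 2070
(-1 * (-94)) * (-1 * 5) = -470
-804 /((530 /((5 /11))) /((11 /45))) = -134 /795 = -0.17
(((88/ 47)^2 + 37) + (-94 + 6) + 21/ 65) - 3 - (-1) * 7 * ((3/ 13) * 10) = -4884391/ 143585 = -34.02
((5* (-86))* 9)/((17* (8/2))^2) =-1935/2312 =-0.84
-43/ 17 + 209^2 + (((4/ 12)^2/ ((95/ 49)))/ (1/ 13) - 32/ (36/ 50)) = 634231399/ 14535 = 43634.77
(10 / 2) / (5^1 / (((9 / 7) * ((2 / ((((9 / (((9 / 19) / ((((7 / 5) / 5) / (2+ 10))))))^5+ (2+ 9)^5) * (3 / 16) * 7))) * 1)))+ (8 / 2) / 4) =233280000000000 / 19176391265173998757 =0.00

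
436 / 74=218 / 37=5.89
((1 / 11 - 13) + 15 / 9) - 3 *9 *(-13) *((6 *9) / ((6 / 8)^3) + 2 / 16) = 11869607 / 264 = 44960.63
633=633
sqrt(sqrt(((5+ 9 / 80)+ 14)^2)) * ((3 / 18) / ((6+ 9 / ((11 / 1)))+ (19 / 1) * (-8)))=-0.01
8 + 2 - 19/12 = 101/12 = 8.42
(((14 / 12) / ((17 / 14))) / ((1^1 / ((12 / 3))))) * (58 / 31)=11368 / 1581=7.19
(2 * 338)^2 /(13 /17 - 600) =-7768592 /10187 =-762.60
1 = 1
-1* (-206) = 206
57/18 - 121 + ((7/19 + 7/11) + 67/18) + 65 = -90488/1881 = -48.11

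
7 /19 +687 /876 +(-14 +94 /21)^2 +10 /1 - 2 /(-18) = 101.97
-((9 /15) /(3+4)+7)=-248 /35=-7.09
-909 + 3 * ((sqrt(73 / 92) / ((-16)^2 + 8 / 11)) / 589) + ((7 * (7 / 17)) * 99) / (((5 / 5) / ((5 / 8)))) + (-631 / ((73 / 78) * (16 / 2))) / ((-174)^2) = -36603505553 / 50096688 + 33 * sqrt(1679) / 76513456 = -730.66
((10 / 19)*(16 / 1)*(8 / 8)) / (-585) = -32 / 2223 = -0.01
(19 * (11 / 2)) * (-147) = -15361.50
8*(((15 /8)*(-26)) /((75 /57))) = -1482 /5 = -296.40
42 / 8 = 21 / 4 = 5.25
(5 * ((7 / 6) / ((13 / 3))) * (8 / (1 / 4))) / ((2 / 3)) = 840 / 13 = 64.62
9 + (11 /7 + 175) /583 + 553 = 2294758 /4081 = 562.30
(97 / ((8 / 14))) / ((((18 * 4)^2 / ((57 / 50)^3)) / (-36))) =-13971783 / 8000000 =-1.75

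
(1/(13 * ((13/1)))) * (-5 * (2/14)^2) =-0.00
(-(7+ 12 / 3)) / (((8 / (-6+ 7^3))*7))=-66.20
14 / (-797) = -14 / 797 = -0.02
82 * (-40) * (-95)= 311600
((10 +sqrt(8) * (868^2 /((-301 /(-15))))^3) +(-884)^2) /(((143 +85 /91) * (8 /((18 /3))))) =35556703 /8732 +95736910677303168000 * sqrt(2) /173563781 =780073108722.47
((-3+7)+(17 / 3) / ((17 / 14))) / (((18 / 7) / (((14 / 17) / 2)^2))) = 4459 / 7803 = 0.57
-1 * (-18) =18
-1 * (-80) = 80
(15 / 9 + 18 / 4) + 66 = 433 / 6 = 72.17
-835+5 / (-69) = -57620 / 69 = -835.07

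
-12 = -12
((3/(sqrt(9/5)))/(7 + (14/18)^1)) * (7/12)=0.17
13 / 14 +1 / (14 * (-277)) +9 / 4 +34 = 288355 / 7756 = 37.18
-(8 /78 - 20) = 776 /39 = 19.90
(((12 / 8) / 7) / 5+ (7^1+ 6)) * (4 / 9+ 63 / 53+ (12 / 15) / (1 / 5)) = 2453231 / 33390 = 73.47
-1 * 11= -11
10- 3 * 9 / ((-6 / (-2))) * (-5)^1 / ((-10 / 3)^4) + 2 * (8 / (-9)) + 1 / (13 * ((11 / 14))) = 22354223 / 2574000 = 8.68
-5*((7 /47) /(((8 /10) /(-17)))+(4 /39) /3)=344315 /21996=15.65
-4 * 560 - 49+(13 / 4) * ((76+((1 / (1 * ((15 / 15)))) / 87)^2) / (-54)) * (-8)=-460308722 / 204363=-2252.41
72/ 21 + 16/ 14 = 32/ 7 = 4.57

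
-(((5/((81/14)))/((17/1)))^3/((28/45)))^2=-3751562500/84162499067261169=-0.00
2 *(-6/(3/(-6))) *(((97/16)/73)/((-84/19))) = -1843/4088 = -0.45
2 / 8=1 / 4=0.25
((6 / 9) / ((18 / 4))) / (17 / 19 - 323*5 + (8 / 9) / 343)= -6517 / 71003973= -0.00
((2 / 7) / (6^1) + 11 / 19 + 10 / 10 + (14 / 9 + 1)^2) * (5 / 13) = 33800 / 10773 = 3.14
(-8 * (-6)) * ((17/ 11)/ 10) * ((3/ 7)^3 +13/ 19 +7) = 20641128/ 358435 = 57.59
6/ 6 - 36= -35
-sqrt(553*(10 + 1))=-sqrt(6083)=-77.99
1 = 1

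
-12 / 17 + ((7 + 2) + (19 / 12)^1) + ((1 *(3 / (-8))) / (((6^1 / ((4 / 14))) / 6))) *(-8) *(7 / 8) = 542 / 51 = 10.63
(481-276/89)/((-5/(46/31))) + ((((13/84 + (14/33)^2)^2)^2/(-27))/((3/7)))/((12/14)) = -16775348754979630607135587/118278426533361726804480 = -141.83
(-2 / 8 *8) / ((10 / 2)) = -2 / 5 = -0.40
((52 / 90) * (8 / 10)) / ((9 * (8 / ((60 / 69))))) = 52 / 9315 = 0.01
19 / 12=1.58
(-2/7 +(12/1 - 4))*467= 25218/7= 3602.57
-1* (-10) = 10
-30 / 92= -0.33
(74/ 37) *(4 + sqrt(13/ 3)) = 12.16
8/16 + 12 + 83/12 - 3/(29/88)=3589/348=10.31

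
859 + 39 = 898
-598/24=-299/12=-24.92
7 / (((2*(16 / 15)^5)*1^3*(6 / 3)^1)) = 5315625 / 4194304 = 1.27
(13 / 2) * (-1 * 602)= -3913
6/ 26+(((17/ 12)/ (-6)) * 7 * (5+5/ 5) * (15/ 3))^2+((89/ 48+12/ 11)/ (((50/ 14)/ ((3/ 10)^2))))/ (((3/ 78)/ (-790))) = 240499873/ 257400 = 934.34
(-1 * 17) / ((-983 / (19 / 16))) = 323 / 15728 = 0.02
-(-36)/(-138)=-6/23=-0.26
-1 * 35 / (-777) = 5 / 111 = 0.05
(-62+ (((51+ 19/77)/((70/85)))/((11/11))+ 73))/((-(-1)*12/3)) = 19735/1078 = 18.31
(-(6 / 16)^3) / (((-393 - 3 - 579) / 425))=153 / 6656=0.02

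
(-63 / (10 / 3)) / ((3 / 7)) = -441 / 10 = -44.10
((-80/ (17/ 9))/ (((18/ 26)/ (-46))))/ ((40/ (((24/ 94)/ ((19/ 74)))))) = 1062048/ 15181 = 69.96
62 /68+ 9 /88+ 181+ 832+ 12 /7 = 10636707 /10472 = 1015.73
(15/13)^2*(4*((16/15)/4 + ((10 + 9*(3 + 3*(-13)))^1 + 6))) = -276960/169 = -1638.82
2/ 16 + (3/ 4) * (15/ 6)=2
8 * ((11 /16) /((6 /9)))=33 /4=8.25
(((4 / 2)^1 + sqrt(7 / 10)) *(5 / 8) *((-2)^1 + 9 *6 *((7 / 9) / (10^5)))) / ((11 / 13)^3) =-19968533 / 4840000 - 19968533 *sqrt(70) / 96800000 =-5.85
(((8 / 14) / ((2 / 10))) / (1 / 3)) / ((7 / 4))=240 / 49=4.90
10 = 10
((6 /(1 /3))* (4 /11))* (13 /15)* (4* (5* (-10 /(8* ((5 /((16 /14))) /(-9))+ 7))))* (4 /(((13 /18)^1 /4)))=-622080 /77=-8078.96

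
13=13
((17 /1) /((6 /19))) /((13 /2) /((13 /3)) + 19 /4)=646 /75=8.61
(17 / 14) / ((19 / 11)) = 187 / 266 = 0.70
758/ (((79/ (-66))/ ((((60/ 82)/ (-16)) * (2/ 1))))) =187605/ 3239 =57.92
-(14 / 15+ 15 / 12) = -131 / 60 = -2.18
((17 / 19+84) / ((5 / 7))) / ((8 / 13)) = 193.14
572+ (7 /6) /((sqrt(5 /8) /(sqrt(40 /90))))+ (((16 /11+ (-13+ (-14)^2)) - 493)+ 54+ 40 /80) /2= 14 * sqrt(10) /45+ 19579 /44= 445.96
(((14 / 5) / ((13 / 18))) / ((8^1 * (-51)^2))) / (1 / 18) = 63 / 18785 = 0.00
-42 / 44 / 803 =-0.00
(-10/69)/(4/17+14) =-85/8349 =-0.01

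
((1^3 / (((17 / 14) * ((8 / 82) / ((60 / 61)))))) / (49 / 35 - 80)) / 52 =-7175 / 3532022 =-0.00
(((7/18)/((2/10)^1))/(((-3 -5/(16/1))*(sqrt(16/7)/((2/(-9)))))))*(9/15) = 28*sqrt(7)/1431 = 0.05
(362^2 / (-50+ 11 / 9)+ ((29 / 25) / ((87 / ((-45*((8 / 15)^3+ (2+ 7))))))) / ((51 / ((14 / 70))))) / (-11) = 1691709696893 / 6926596875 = 244.23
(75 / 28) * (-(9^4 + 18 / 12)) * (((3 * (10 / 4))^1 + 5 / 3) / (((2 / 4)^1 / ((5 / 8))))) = -12890625 / 64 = -201416.02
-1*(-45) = 45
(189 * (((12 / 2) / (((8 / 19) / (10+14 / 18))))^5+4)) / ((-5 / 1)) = -3230072317015.83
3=3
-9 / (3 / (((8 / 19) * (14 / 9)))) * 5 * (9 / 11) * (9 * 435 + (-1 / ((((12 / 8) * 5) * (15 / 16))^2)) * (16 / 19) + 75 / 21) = -422145864992 / 13402125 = -31498.43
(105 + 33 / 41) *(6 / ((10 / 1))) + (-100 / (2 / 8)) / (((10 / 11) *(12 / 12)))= -376.52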